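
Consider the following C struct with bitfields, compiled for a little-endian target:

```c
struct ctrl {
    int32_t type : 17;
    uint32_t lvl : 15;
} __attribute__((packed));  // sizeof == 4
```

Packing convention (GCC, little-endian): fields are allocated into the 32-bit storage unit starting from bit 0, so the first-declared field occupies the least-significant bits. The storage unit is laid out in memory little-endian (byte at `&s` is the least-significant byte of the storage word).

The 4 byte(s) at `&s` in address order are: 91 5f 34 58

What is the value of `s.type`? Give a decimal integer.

[0]=0x91 [1]=0x5f [2]=0x34 [3]=0x58 (little-endian) → word 0x58345f91
type:17 @ bit 0 → (0x58345f91>>0)&0x1ffff = 0x5f91  ←
lvl:15 @ bit 17 → (0x58345f91>>17)&0x7fff = 0x2c1a
type signed 17b, MSB=0: value = 24465

24465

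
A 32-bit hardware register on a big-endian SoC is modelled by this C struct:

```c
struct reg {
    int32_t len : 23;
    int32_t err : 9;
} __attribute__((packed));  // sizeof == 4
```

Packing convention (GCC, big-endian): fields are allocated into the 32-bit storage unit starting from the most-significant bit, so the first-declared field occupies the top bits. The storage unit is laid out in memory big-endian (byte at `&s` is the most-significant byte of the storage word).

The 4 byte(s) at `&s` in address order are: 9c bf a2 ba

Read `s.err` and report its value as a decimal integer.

186

[0]=0x9c [1]=0xbf [2]=0xa2 [3]=0xba (big-endian) → word 0x9cbfa2ba
len [9+:23] = (word>>9) & 0x7fffff = 5136337
err [0+:9] = (word>>0) & 0x1ff = 186  ←
err signed 9b, MSB=0: value = 186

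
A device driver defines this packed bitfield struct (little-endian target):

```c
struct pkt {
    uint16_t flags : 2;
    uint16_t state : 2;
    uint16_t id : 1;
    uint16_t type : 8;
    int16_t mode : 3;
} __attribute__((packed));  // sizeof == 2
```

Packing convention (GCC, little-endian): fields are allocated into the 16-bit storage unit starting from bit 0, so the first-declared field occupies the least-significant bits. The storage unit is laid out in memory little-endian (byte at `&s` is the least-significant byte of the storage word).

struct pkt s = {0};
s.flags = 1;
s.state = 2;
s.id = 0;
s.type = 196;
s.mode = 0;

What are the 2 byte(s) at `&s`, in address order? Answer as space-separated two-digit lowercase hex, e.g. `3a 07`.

flags:2 = 1 → 0x1 << 0 → word 0x0001
state:2 = 2 → 0x2 << 2 → word 0x0009
id:1 = 0 → 0x0 << 4 → word 0x0009
type:8 = 196 → 0xc4 << 5 → word 0x1889
mode:3 = 0 → 0x0 << 13 → word 0x1889
word = 0x1889 → little-endian bytes:
  [0]=0x89  [1]=0x18

89 18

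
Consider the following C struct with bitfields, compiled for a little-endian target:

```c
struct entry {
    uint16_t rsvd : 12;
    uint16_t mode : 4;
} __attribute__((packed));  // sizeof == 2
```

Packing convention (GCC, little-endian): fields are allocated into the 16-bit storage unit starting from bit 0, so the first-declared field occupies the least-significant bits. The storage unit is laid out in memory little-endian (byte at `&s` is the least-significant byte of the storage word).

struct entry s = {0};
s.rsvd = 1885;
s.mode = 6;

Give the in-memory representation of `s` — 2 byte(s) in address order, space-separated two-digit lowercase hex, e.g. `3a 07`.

5d 67

rsvd (12b) val=1885 bits=0x75d at bit 0: 0x075d
mode (4b) val=6 bits=0x6 at bit 12: 0x675d
word = 0x675d → little-endian bytes:
  [0]=0x5d  [1]=0x67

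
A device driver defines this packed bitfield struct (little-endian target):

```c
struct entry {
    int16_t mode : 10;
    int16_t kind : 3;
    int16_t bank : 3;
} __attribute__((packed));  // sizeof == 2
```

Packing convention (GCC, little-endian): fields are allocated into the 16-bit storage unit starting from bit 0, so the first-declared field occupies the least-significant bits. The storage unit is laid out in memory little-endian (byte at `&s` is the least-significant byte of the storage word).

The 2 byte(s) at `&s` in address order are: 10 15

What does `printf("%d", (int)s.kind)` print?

[0]=0x10 [1]=0x15 (little-endian) → word 0x1510
mode:10 @ bit 0 → (0x1510>>0)&0x3ff = 0x110
kind:3 @ bit 10 → (0x1510>>10)&0x7 = 0x5  ←
bank:3 @ bit 13 → (0x1510>>13)&0x7 = 0x0
kind signed 3b, MSB=1: 5 - 8 = -3

-3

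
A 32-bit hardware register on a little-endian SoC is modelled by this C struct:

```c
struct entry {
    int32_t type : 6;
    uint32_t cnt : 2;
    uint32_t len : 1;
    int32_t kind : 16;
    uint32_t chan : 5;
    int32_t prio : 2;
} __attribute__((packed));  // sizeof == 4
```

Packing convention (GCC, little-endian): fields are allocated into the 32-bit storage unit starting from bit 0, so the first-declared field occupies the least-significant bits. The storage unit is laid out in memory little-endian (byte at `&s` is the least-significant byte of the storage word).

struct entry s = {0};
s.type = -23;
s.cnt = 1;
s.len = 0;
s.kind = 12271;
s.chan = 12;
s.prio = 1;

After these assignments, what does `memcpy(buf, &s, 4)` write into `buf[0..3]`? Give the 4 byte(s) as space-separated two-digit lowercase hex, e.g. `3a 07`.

type:6 = -23 → 0x29 << 0 → word 0x00000029
cnt:2 = 1 → 0x1 << 6 → word 0x00000069
len:1 = 0 → 0x0 << 8 → word 0x00000069
kind:16 = 12271 → 0x2fef << 9 → word 0x005fde69
chan:5 = 12 → 0xc << 25 → word 0x185fde69
prio:2 = 1 → 0x1 << 30 → word 0x585fde69
word = 0x585fde69 → little-endian bytes:
  [0]=0x69  [1]=0xde  [2]=0x5f  [3]=0x58

69 de 5f 58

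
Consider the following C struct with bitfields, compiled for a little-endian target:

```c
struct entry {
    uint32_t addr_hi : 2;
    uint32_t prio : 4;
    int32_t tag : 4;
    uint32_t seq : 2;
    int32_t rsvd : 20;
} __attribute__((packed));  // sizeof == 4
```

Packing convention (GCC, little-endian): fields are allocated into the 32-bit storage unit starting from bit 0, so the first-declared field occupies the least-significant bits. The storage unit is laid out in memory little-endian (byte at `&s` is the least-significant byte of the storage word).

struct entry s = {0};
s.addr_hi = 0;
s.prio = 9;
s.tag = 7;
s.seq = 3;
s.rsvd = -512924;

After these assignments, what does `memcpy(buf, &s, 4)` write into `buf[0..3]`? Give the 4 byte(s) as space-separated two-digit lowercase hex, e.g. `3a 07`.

addr_hi:2 = 0 → 0x0 << 0 → word 0x00000000
prio:4 = 9 → 0x9 << 2 → word 0x00000024
tag:4 = 7 → 0x7 << 6 → word 0x000001e4
seq:2 = 3 → 0x3 << 10 → word 0x00000de4
rsvd:20 = -512924 → 0x82c64 << 12 → word 0x82c64de4
word = 0x82c64de4 → little-endian bytes:
  [0]=0xe4  [1]=0x4d  [2]=0xc6  [3]=0x82

e4 4d c6 82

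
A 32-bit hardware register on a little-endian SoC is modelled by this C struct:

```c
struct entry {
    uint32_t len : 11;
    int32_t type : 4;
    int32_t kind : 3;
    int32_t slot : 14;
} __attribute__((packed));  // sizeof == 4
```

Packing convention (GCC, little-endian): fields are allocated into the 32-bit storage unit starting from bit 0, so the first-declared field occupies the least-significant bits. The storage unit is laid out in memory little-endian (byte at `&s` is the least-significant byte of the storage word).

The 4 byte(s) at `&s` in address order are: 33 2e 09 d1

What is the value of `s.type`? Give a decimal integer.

[0]=0x33 [1]=0x2e [2]=0x09 [3]=0xd1 (little-endian) → word 0xd1092e33
len:11 @ bit 0 → (0xd1092e33>>0)&0x7ff = 0x633
type:4 @ bit 11 → (0xd1092e33>>11)&0xf = 0x5  ←
kind:3 @ bit 15 → (0xd1092e33>>15)&0x7 = 0x2
slot:14 @ bit 18 → (0xd1092e33>>18)&0x3fff = 0x3442
type signed 4b, MSB=0: value = 5

5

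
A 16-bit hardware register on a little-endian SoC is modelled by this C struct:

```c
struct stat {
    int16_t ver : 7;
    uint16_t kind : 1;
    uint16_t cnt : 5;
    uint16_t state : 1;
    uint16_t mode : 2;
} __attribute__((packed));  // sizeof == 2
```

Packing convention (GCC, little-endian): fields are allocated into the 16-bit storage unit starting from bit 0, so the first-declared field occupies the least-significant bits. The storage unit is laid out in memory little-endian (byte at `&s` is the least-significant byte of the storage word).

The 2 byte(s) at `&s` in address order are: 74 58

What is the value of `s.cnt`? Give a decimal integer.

24

[0]=0x74 [1]=0x58 (little-endian) → word 0x5874
ver [0+:7] = (word>>0) & 0x7f = 116
kind [7+:1] = (word>>7) & 0x1 = 0
cnt [8+:5] = (word>>8) & 0x1f = 24  ←
state [13+:1] = (word>>13) & 0x1 = 0
mode [14+:2] = (word>>14) & 0x3 = 1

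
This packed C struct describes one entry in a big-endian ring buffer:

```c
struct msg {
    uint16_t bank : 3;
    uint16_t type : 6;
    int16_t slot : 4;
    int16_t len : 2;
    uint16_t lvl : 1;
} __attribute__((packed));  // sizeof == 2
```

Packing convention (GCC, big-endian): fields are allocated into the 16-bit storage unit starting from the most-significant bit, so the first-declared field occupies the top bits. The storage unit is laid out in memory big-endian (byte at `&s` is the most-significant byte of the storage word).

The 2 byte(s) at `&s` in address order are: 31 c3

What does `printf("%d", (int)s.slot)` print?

[0]=0x31 [1]=0xc3 (big-endian) → word 0x31c3
bank [13+:3] = (word>>13) & 0x7 = 1
type [7+:6] = (word>>7) & 0x3f = 35
slot [3+:4] = (word>>3) & 0xf = 8  ←
len [1+:2] = (word>>1) & 0x3 = 1
lvl [0+:1] = (word>>0) & 0x1 = 1
slot signed 4b, MSB=1: 8 - 16 = -8

-8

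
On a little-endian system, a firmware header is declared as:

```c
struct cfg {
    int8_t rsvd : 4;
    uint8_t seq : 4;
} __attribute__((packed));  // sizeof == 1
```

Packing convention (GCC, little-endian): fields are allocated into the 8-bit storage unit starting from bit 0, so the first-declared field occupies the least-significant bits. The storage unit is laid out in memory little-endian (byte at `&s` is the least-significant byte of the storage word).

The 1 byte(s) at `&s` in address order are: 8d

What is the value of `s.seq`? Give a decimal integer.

[0]=0x8d (little-endian) → word 0x8d
rsvd:4 @ bit 0 → (0x8d>>0)&0xf = 0xd
seq:4 @ bit 4 → (0x8d>>4)&0xf = 0x8  ←

8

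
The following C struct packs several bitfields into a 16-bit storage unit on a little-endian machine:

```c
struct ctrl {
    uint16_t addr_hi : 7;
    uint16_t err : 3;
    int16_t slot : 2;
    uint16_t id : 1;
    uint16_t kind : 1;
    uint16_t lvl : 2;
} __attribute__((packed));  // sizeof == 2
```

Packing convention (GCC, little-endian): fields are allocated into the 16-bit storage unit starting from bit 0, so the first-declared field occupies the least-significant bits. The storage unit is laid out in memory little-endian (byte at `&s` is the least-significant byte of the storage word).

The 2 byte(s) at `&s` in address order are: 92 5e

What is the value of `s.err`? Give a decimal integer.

[0]=0x92 [1]=0x5e (little-endian) → word 0x5e92
addr_hi [0+:7] = (word>>0) & 0x7f = 18
err [7+:3] = (word>>7) & 0x7 = 5  ←
slot [10+:2] = (word>>10) & 0x3 = 3
id [12+:1] = (word>>12) & 0x1 = 1
kind [13+:1] = (word>>13) & 0x1 = 0
lvl [14+:2] = (word>>14) & 0x3 = 1

5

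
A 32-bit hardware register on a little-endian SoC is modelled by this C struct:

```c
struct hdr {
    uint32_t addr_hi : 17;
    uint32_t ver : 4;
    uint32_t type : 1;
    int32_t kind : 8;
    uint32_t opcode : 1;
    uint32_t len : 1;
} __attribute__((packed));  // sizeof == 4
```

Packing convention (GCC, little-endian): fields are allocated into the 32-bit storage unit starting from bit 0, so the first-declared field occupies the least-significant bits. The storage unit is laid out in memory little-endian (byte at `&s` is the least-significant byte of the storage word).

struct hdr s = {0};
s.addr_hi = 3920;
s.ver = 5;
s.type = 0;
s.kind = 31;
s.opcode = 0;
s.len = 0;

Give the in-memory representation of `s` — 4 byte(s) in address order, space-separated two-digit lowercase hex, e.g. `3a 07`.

addr_hi:17 = 3920 → 0xf50 << 0 → word 0x00000f50
ver:4 = 5 → 0x5 << 17 → word 0x000a0f50
type:1 = 0 → 0x0 << 21 → word 0x000a0f50
kind:8 = 31 → 0x1f << 22 → word 0x07ca0f50
opcode:1 = 0 → 0x0 << 30 → word 0x07ca0f50
len:1 = 0 → 0x0 << 31 → word 0x07ca0f50
word = 0x07ca0f50 → little-endian bytes:
  [0]=0x50  [1]=0x0f  [2]=0xca  [3]=0x07

50 0f ca 07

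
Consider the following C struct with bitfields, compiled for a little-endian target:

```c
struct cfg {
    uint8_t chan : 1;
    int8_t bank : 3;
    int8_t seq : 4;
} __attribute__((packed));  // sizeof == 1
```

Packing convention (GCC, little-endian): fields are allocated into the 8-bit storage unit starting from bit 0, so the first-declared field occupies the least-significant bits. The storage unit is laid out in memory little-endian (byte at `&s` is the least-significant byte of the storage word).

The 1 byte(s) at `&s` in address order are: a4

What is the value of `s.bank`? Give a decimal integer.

2

[0]=0xa4 (little-endian) → word 0xa4
chan [0+:1] = (word>>0) & 0x1 = 0
bank [1+:3] = (word>>1) & 0x7 = 2  ←
seq [4+:4] = (word>>4) & 0xf = 10
bank signed 3b, MSB=0: value = 2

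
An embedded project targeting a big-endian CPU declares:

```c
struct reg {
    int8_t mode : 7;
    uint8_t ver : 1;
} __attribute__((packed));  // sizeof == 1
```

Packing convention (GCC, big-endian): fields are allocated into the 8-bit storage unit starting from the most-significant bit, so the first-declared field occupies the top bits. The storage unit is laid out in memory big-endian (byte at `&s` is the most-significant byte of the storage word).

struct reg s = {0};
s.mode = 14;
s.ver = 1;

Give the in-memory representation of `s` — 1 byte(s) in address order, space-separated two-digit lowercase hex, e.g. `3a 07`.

mode:7 = 14 → 0xe << 1 → word 0x1c
ver:1 = 1 → 0x1 << 0 → word 0x1d
word = 0x1d → big-endian bytes:
  [0]=0x1d

1d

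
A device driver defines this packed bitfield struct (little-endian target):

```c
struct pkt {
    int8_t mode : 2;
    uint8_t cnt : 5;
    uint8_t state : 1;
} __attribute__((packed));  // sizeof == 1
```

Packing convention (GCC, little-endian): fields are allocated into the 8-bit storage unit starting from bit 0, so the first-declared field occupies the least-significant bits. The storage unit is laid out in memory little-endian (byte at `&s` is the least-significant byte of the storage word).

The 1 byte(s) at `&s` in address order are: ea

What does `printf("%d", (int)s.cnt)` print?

[0]=0xea (little-endian) → word 0xea
mode:2 @ bit 0 → (0xea>>0)&0x3 = 0x2
cnt:5 @ bit 2 → (0xea>>2)&0x1f = 0x1a  ←
state:1 @ bit 7 → (0xea>>7)&0x1 = 0x1

26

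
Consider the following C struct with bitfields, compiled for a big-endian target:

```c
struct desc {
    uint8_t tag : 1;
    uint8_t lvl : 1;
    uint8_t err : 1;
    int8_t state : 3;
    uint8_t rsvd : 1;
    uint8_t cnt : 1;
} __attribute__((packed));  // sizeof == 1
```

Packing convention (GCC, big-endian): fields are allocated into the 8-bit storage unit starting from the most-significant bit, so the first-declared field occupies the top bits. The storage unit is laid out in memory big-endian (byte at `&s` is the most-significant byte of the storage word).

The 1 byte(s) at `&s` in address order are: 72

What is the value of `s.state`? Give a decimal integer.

[0]=0x72 (big-endian) → word 0x72
tag:1 @ bit 7 → (0x72>>7)&0x1 = 0x0
lvl:1 @ bit 6 → (0x72>>6)&0x1 = 0x1
err:1 @ bit 5 → (0x72>>5)&0x1 = 0x1
state:3 @ bit 2 → (0x72>>2)&0x7 = 0x4  ←
rsvd:1 @ bit 1 → (0x72>>1)&0x1 = 0x1
cnt:1 @ bit 0 → (0x72>>0)&0x1 = 0x0
state signed 3b, MSB=1: 4 - 8 = -4

-4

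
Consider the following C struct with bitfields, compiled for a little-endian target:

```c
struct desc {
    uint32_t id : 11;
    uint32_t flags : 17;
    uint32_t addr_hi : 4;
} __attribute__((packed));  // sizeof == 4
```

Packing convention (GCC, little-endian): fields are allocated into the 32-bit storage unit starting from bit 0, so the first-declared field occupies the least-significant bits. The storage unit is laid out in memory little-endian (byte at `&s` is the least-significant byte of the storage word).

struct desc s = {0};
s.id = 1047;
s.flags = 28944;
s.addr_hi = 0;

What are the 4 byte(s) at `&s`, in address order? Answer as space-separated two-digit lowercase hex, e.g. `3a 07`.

17 84 88 03

id (11b) val=1047 bits=0x417 at bit 0: 0x00000417
flags (17b) val=28944 bits=0x7110 at bit 11: 0x03888417
addr_hi (4b) val=0 bits=0x0 at bit 28: 0x03888417
word = 0x03888417 → little-endian bytes:
  [0]=0x17  [1]=0x84  [2]=0x88  [3]=0x03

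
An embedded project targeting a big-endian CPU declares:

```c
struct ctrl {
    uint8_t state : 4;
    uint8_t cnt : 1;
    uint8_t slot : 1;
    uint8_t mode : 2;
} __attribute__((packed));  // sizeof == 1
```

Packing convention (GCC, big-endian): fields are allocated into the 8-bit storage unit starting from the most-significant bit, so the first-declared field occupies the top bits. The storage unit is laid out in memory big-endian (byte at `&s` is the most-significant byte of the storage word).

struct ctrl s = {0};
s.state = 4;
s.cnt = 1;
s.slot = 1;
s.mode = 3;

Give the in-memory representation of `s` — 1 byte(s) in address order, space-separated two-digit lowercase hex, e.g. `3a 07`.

4f

state (4b) val=4 bits=0x4 at bit 4: 0x40
cnt (1b) val=1 bits=0x1 at bit 3: 0x48
slot (1b) val=1 bits=0x1 at bit 2: 0x4c
mode (2b) val=3 bits=0x3 at bit 0: 0x4f
word = 0x4f → big-endian bytes:
  [0]=0x4f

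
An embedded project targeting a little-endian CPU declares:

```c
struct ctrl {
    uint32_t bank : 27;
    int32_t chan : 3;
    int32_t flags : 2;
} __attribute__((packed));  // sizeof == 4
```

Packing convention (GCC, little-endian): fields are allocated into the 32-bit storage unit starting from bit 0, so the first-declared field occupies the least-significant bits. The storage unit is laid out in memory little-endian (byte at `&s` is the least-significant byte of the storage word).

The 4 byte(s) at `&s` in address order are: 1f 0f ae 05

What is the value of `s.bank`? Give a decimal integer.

95293215

[0]=0x1f [1]=0x0f [2]=0xae [3]=0x05 (little-endian) → word 0x05ae0f1f
bank:27 @ bit 0 → (0x05ae0f1f>>0)&0x7ffffff = 0x5ae0f1f  ←
chan:3 @ bit 27 → (0x05ae0f1f>>27)&0x7 = 0x0
flags:2 @ bit 30 → (0x05ae0f1f>>30)&0x3 = 0x0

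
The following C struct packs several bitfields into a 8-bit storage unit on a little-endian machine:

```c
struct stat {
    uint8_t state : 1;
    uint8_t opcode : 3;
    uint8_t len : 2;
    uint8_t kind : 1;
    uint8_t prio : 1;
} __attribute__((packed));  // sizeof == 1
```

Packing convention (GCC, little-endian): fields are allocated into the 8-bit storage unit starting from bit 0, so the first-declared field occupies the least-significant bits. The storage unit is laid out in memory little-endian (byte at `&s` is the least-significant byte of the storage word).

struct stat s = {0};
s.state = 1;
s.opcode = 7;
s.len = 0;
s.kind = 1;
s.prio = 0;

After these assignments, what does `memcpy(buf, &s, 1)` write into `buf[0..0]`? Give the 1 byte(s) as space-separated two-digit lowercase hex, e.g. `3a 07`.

4f

[0+:1] state=1 & 0x1 = 0x1; word=0x01
[1+:3] opcode=7 & 0x7 = 0x7; word=0x0f
[4+:2] len=0 & 0x3 = 0x0; word=0x0f
[6+:1] kind=1 & 0x1 = 0x1; word=0x4f
[7+:1] prio=0 & 0x1 = 0x0; word=0x4f
word = 0x4f → little-endian bytes:
  [0]=0x4f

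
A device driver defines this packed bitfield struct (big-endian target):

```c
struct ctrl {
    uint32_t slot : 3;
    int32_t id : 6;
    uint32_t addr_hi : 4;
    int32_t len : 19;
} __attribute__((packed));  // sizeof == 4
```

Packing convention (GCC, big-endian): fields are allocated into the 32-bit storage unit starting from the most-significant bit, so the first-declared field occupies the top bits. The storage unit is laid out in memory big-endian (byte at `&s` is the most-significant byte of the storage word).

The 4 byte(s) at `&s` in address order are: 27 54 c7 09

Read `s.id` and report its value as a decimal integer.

[0]=0x27 [1]=0x54 [2]=0xc7 [3]=0x09 (big-endian) → word 0x2754c709
slot [29+:3] = (word>>29) & 0x7 = 1
id [23+:6] = (word>>23) & 0x3f = 14  ←
addr_hi [19+:4] = (word>>19) & 0xf = 10
len [0+:19] = (word>>0) & 0x7ffff = 313097
id signed 6b, MSB=0: value = 14

14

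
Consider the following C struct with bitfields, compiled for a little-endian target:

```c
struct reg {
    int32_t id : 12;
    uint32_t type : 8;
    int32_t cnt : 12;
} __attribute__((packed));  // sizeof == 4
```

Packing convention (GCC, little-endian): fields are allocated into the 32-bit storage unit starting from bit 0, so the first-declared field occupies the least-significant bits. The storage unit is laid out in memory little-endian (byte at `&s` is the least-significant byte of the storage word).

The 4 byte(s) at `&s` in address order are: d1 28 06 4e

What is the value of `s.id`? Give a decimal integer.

[0]=0xd1 [1]=0x28 [2]=0x06 [3]=0x4e (little-endian) → word 0x4e0628d1
id [0+:12] = (word>>0) & 0xfff = 2257  ←
type [12+:8] = (word>>12) & 0xff = 98
cnt [20+:12] = (word>>20) & 0xfff = 1248
id signed 12b, MSB=1: 2257 - 4096 = -1839

-1839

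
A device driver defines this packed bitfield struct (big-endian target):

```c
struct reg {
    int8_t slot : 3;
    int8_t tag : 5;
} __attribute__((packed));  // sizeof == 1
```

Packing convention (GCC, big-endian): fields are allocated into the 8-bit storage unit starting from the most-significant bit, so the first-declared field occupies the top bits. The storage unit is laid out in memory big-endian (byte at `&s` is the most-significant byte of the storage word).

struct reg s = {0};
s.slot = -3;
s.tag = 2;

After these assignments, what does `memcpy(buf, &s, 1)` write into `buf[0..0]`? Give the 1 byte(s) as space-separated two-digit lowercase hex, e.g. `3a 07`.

[5+:3] slot=-3 & 0x7 = 0x5; word=0xa0
[0+:5] tag=2 & 0x1f = 0x2; word=0xa2
word = 0xa2 → big-endian bytes:
  [0]=0xa2

a2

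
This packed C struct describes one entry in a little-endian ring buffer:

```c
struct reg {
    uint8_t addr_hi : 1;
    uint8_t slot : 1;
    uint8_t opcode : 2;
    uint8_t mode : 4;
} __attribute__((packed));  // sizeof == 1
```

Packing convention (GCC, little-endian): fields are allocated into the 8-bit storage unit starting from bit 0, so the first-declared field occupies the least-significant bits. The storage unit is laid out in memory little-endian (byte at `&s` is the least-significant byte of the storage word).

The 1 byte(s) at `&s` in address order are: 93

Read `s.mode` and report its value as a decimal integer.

9

[0]=0x93 (little-endian) → word 0x93
addr_hi:1 @ bit 0 → (0x93>>0)&0x1 = 0x1
slot:1 @ bit 1 → (0x93>>1)&0x1 = 0x1
opcode:2 @ bit 2 → (0x93>>2)&0x3 = 0x0
mode:4 @ bit 4 → (0x93>>4)&0xf = 0x9  ←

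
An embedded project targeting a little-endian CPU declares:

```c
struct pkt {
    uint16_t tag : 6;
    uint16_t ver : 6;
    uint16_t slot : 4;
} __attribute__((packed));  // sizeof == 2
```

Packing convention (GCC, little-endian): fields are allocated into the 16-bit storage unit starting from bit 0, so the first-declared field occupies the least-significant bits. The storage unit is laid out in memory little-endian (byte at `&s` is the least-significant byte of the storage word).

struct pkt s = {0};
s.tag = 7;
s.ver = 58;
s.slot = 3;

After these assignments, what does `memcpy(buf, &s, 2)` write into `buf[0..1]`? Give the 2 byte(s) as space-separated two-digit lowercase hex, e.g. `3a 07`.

tag (6b) val=7 bits=0x7 at bit 0: 0x0007
ver (6b) val=58 bits=0x3a at bit 6: 0x0e87
slot (4b) val=3 bits=0x3 at bit 12: 0x3e87
word = 0x3e87 → little-endian bytes:
  [0]=0x87  [1]=0x3e

87 3e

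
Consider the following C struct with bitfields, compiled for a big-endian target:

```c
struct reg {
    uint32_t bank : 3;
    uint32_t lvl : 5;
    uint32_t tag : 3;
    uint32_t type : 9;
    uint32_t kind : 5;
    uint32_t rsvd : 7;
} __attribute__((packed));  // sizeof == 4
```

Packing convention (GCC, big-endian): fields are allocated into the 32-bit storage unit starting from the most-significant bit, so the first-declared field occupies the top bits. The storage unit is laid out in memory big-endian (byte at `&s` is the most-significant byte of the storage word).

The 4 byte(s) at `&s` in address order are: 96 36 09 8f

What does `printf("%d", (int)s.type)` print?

[0]=0x96 [1]=0x36 [2]=0x09 [3]=0x8f (big-endian) → word 0x9636098f
bank:3 @ bit 29 → (0x9636098f>>29)&0x7 = 0x4
lvl:5 @ bit 24 → (0x9636098f>>24)&0x1f = 0x16
tag:3 @ bit 21 → (0x9636098f>>21)&0x7 = 0x1
type:9 @ bit 12 → (0x9636098f>>12)&0x1ff = 0x160  ←
kind:5 @ bit 7 → (0x9636098f>>7)&0x1f = 0x13
rsvd:7 @ bit 0 → (0x9636098f>>0)&0x7f = 0xf

352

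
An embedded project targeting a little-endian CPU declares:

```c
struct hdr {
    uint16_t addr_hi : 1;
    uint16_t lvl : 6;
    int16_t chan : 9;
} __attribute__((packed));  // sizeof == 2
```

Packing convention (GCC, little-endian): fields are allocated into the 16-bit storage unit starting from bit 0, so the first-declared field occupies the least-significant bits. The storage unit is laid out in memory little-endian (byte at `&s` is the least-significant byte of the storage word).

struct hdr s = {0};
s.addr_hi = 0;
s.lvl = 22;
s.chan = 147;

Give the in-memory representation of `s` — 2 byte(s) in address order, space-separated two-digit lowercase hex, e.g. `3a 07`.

[0+:1] addr_hi=0 & 0x1 = 0x0; word=0x0000
[1+:6] lvl=22 & 0x3f = 0x16; word=0x002c
[7+:9] chan=147 & 0x1ff = 0x93; word=0x49ac
word = 0x49ac → little-endian bytes:
  [0]=0xac  [1]=0x49

ac 49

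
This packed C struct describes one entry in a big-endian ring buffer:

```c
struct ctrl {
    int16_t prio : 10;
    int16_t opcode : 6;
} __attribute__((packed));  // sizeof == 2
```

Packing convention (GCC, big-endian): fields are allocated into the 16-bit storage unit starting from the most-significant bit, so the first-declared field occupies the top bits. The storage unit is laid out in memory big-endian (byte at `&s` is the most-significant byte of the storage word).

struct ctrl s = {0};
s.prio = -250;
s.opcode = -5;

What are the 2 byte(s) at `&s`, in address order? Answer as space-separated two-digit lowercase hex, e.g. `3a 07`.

prio (10b) val=-250 bits=0x306 at bit 6: 0xc180
opcode (6b) val=-5 bits=0x3b at bit 0: 0xc1bb
word = 0xc1bb → big-endian bytes:
  [0]=0xc1  [1]=0xbb

c1 bb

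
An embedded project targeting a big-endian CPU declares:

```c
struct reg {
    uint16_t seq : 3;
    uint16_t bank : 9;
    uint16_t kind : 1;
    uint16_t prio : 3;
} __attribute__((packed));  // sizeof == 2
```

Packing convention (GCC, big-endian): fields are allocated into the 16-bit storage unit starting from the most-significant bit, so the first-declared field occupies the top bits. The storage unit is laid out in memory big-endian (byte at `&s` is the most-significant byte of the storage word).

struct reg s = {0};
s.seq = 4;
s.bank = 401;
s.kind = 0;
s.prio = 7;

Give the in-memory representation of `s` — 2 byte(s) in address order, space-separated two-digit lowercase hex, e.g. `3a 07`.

99 17

seq (3b) val=4 bits=0x4 at bit 13: 0x8000
bank (9b) val=401 bits=0x191 at bit 4: 0x9910
kind (1b) val=0 bits=0x0 at bit 3: 0x9910
prio (3b) val=7 bits=0x7 at bit 0: 0x9917
word = 0x9917 → big-endian bytes:
  [0]=0x99  [1]=0x17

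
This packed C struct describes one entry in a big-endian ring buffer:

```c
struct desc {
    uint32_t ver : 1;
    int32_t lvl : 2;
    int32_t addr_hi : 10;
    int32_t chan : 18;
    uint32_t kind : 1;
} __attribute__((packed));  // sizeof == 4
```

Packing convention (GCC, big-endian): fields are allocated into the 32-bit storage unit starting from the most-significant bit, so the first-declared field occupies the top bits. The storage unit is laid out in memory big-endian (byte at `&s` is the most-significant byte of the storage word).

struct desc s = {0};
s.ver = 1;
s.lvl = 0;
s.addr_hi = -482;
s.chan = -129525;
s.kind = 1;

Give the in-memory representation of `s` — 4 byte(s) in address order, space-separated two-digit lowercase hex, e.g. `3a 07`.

90 f4 0c 17

ver:1 = 1 → 0x1 << 31 → word 0x80000000
lvl:2 = 0 → 0x0 << 29 → word 0x80000000
addr_hi:10 = -482 → 0x21e << 19 → word 0x90f00000
chan:18 = -129525 → 0x2060b << 1 → word 0x90f40c16
kind:1 = 1 → 0x1 << 0 → word 0x90f40c17
word = 0x90f40c17 → big-endian bytes:
  [0]=0x90  [1]=0xf4  [2]=0x0c  [3]=0x17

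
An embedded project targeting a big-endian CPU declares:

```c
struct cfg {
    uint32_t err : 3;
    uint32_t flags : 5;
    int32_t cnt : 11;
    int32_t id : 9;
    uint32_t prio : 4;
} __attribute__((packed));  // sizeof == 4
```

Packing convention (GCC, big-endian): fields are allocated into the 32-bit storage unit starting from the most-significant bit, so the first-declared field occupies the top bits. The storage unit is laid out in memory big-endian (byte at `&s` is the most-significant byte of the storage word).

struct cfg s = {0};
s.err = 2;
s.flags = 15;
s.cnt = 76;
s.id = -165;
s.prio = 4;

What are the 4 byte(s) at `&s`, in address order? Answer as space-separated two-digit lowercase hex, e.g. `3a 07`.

err:3 = 2 → 0x2 << 29 → word 0x40000000
flags:5 = 15 → 0xf << 24 → word 0x4f000000
cnt:11 = 76 → 0x4c << 13 → word 0x4f098000
id:9 = -165 → 0x15b << 4 → word 0x4f0995b0
prio:4 = 4 → 0x4 << 0 → word 0x4f0995b4
word = 0x4f0995b4 → big-endian bytes:
  [0]=0x4f  [1]=0x09  [2]=0x95  [3]=0xb4

4f 09 95 b4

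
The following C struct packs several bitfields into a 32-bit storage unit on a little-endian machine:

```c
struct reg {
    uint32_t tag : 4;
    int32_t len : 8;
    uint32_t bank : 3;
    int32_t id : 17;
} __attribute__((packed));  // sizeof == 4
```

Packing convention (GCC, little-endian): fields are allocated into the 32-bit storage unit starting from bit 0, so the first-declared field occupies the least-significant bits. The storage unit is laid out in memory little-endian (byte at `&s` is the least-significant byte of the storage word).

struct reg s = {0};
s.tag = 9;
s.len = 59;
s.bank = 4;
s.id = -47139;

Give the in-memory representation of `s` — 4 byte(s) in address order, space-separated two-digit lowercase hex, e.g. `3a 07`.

b9 c3 ee a3

tag (4b) val=9 bits=0x9 at bit 0: 0x00000009
len (8b) val=59 bits=0x3b at bit 4: 0x000003b9
bank (3b) val=4 bits=0x4 at bit 12: 0x000043b9
id (17b) val=-47139 bits=0x147dd at bit 15: 0xa3eec3b9
word = 0xa3eec3b9 → little-endian bytes:
  [0]=0xb9  [1]=0xc3  [2]=0xee  [3]=0xa3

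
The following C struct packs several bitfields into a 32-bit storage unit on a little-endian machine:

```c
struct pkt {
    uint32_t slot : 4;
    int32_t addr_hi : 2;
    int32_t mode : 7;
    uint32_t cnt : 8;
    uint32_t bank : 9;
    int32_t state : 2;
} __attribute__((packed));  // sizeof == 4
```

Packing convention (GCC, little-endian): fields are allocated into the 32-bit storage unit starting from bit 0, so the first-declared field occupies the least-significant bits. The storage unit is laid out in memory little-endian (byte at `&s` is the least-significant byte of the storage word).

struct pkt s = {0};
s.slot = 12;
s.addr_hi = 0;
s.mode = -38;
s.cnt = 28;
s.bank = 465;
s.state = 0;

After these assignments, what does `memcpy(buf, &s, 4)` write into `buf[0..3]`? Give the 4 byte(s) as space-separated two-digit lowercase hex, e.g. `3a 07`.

slot:4 = 12 → 0xc << 0 → word 0x0000000c
addr_hi:2 = 0 → 0x0 << 4 → word 0x0000000c
mode:7 = -38 → 0x5a << 6 → word 0x0000168c
cnt:8 = 28 → 0x1c << 13 → word 0x0003968c
bank:9 = 465 → 0x1d1 << 21 → word 0x3a23968c
state:2 = 0 → 0x0 << 30 → word 0x3a23968c
word = 0x3a23968c → little-endian bytes:
  [0]=0x8c  [1]=0x96  [2]=0x23  [3]=0x3a

8c 96 23 3a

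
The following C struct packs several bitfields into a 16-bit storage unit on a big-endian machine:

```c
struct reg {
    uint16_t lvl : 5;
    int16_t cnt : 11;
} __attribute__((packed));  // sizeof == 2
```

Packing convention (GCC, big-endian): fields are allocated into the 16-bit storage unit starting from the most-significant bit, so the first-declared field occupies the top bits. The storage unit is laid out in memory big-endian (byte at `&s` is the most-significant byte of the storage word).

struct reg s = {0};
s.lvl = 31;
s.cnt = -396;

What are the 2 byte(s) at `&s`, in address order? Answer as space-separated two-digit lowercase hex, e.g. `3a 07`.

lvl (5b) val=31 bits=0x1f at bit 11: 0xf800
cnt (11b) val=-396 bits=0x674 at bit 0: 0xfe74
word = 0xfe74 → big-endian bytes:
  [0]=0xfe  [1]=0x74

fe 74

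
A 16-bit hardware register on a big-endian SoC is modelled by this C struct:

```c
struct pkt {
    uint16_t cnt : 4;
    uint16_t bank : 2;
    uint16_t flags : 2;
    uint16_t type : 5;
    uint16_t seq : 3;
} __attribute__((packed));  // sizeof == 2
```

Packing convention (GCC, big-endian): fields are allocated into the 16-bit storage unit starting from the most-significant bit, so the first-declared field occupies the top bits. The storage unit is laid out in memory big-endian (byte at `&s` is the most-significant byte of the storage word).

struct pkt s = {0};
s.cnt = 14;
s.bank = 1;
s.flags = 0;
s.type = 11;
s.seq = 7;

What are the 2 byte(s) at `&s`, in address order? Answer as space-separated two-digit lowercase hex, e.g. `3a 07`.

cnt (4b) val=14 bits=0xe at bit 12: 0xe000
bank (2b) val=1 bits=0x1 at bit 10: 0xe400
flags (2b) val=0 bits=0x0 at bit 8: 0xe400
type (5b) val=11 bits=0xb at bit 3: 0xe458
seq (3b) val=7 bits=0x7 at bit 0: 0xe45f
word = 0xe45f → big-endian bytes:
  [0]=0xe4  [1]=0x5f

e4 5f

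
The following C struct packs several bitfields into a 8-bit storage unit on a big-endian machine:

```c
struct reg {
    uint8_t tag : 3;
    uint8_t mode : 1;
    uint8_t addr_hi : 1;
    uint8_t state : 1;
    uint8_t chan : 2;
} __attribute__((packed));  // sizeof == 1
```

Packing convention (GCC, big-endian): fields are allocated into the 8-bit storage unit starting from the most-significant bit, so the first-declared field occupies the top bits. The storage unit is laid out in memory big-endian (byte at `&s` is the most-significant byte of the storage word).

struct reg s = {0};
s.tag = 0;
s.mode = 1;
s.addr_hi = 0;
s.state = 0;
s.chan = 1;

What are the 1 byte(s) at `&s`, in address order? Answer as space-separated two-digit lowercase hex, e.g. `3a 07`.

tag:3 = 0 → 0x0 << 5 → word 0x00
mode:1 = 1 → 0x1 << 4 → word 0x10
addr_hi:1 = 0 → 0x0 << 3 → word 0x10
state:1 = 0 → 0x0 << 2 → word 0x10
chan:2 = 1 → 0x1 << 0 → word 0x11
word = 0x11 → big-endian bytes:
  [0]=0x11

11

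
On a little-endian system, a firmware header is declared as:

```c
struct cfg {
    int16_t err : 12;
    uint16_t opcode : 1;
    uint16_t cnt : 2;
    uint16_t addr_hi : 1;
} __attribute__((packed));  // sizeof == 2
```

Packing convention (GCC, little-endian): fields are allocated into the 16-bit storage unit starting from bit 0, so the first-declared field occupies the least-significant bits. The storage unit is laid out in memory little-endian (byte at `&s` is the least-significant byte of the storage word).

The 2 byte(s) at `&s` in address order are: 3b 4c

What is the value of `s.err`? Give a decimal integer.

-965

[0]=0x3b [1]=0x4c (little-endian) → word 0x4c3b
err [0+:12] = (word>>0) & 0xfff = 3131  ←
opcode [12+:1] = (word>>12) & 0x1 = 0
cnt [13+:2] = (word>>13) & 0x3 = 2
addr_hi [15+:1] = (word>>15) & 0x1 = 0
err signed 12b, MSB=1: 3131 - 4096 = -965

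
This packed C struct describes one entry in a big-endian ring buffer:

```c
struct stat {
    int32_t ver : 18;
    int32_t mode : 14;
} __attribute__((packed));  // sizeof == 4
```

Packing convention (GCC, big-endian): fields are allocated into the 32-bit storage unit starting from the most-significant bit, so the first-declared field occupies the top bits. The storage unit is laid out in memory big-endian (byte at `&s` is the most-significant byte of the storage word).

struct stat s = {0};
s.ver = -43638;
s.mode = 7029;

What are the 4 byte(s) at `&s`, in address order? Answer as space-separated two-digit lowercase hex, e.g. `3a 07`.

d5 62 9b 75

ver (18b) val=-43638 bits=0x3558a at bit 14: 0xd5628000
mode (14b) val=7029 bits=0x1b75 at bit 0: 0xd5629b75
word = 0xd5629b75 → big-endian bytes:
  [0]=0xd5  [1]=0x62  [2]=0x9b  [3]=0x75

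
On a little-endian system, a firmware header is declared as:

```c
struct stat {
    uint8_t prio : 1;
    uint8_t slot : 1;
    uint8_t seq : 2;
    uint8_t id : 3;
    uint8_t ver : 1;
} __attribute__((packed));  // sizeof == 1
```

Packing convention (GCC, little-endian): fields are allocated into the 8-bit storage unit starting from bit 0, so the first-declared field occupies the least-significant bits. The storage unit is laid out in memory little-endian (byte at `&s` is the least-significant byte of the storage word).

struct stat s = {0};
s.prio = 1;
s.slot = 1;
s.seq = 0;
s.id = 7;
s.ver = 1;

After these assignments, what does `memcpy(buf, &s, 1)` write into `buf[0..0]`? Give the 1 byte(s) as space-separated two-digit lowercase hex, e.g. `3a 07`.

f3

prio (1b) val=1 bits=0x1 at bit 0: 0x01
slot (1b) val=1 bits=0x1 at bit 1: 0x03
seq (2b) val=0 bits=0x0 at bit 2: 0x03
id (3b) val=7 bits=0x7 at bit 4: 0x73
ver (1b) val=1 bits=0x1 at bit 7: 0xf3
word = 0xf3 → little-endian bytes:
  [0]=0xf3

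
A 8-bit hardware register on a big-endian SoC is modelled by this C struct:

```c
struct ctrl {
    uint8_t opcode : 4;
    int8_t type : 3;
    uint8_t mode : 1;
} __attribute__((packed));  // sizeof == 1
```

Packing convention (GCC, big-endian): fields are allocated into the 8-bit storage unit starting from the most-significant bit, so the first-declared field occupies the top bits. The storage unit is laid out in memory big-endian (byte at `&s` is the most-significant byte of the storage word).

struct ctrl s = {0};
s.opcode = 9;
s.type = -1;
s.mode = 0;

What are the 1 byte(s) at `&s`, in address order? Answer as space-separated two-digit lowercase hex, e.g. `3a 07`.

opcode (4b) val=9 bits=0x9 at bit 4: 0x90
type (3b) val=-1 bits=0x7 at bit 1: 0x9e
mode (1b) val=0 bits=0x0 at bit 0: 0x9e
word = 0x9e → big-endian bytes:
  [0]=0x9e

9e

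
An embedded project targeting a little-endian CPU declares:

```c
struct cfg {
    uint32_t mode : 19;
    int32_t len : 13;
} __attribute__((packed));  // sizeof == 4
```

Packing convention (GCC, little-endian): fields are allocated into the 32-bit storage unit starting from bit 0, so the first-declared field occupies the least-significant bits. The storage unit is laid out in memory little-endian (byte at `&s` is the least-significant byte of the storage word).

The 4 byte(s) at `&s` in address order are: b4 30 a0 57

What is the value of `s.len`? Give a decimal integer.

2804

[0]=0xb4 [1]=0x30 [2]=0xa0 [3]=0x57 (little-endian) → word 0x57a030b4
mode:19 @ bit 0 → (0x57a030b4>>0)&0x7ffff = 0x30b4
len:13 @ bit 19 → (0x57a030b4>>19)&0x1fff = 0xaf4  ←
len signed 13b, MSB=0: value = 2804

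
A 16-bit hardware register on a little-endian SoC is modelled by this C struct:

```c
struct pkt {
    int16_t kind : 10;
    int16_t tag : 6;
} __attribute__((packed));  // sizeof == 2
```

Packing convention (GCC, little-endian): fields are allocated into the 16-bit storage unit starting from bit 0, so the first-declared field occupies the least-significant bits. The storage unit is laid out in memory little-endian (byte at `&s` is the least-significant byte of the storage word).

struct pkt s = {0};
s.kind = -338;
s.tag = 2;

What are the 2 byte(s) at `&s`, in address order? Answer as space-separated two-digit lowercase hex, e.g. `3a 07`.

ae 0a

kind (10b) val=-338 bits=0x2ae at bit 0: 0x02ae
tag (6b) val=2 bits=0x2 at bit 10: 0x0aae
word = 0x0aae → little-endian bytes:
  [0]=0xae  [1]=0x0a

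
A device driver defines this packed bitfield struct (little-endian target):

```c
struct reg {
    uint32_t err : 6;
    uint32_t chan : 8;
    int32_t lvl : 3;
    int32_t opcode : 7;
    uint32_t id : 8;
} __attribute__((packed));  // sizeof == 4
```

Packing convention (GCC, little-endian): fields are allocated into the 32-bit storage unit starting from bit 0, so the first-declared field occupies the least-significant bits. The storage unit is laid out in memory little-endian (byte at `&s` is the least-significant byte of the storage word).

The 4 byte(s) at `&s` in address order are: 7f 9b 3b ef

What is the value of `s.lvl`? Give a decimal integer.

[0]=0x7f [1]=0x9b [2]=0x3b [3]=0xef (little-endian) → word 0xef3b9b7f
err:6 @ bit 0 → (0xef3b9b7f>>0)&0x3f = 0x3f
chan:8 @ bit 6 → (0xef3b9b7f>>6)&0xff = 0x6d
lvl:3 @ bit 14 → (0xef3b9b7f>>14)&0x7 = 0x6  ←
opcode:7 @ bit 17 → (0xef3b9b7f>>17)&0x7f = 0x1d
id:8 @ bit 24 → (0xef3b9b7f>>24)&0xff = 0xef
lvl signed 3b, MSB=1: 6 - 8 = -2

-2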